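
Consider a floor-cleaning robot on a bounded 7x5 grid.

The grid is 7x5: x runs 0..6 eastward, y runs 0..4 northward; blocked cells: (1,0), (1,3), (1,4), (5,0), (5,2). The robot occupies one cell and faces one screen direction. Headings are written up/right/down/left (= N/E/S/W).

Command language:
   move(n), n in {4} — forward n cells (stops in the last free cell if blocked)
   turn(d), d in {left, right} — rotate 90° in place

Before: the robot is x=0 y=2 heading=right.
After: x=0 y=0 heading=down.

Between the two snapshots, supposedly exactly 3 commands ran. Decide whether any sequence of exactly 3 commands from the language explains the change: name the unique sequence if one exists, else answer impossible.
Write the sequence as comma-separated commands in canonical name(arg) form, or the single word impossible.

key: cell and facing (now S) both changed — the 3 commands mix motion and turning
initial: x=0 y=2 heading=right
[1] after turn(right): x=0 y=2 heading=down
[2] after move(4): x=0 y=0 heading=down
[3] after move(4): x=0 y=0 heading=down
all 27 alternatives checked — unique.

turn(right), move(4), move(4)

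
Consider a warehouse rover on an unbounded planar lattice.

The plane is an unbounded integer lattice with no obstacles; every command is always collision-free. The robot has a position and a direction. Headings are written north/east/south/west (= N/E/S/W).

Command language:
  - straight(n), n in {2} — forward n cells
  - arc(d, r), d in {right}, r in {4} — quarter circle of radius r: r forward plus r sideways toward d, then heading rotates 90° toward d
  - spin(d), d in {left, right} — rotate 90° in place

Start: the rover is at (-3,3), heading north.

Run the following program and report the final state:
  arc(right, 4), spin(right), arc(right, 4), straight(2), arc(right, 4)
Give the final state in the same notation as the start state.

initial: at (-3,3), heading north
step 1 (arc(right, 4)): at (1,7), heading east
step 2 (spin(right)): at (1,7), heading south
step 3 (arc(right, 4)): at (-3,3), heading west
step 4 (straight(2)): at (-5,3), heading west
step 5 (arc(right, 4)): at (-9,7), heading north

at (-9,7), heading north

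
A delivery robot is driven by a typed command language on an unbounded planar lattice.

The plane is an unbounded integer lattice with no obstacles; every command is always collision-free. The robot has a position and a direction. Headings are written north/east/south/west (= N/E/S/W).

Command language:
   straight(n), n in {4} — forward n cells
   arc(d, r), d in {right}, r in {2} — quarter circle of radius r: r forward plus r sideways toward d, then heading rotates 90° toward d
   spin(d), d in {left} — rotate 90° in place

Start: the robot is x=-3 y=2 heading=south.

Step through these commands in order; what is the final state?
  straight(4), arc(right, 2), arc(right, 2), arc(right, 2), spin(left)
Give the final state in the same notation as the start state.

x=-5 y=0 heading=north

t0: x=-3 y=2 heading=south
step 1 (straight(4)): x=-3 y=-2 heading=south
step 2 (arc(right, 2)): x=-5 y=-4 heading=west
step 3 (arc(right, 2)): x=-7 y=-2 heading=north
step 4 (arc(right, 2)): x=-5 y=0 heading=east
step 5 (spin(left)): x=-5 y=0 heading=north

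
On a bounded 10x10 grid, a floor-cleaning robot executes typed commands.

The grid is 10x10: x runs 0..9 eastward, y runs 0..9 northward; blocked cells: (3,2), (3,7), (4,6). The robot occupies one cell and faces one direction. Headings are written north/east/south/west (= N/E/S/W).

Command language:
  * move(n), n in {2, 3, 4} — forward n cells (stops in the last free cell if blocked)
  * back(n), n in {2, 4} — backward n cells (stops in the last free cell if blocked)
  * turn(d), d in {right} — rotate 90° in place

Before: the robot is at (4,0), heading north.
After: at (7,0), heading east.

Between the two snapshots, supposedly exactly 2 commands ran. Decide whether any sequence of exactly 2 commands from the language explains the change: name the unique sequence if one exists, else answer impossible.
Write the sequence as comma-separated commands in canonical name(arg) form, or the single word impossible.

key: running move(3) before turn(right) would end elsewhere — order is forced
begin: at (4,0), heading north
t=1 turn(right) ⇒ at (4,0), heading east
t=2 move(3) ⇒ at (7,0), heading east
no rival 2-sequence matches.

turn(right), move(3)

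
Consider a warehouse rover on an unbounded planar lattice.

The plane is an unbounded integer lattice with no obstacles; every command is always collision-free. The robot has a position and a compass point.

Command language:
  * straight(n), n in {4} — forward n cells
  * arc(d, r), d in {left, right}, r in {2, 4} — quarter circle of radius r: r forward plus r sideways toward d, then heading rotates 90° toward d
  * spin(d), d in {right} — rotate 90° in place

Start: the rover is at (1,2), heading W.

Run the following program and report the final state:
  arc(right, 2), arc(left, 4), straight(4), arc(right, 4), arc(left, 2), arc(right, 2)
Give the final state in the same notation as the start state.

begin: at (1,2), heading W
t=1 arc(right, 2) ⇒ at (-1,4), heading N
t=2 arc(left, 4) ⇒ at (-5,8), heading W
t=3 straight(4) ⇒ at (-9,8), heading W
t=4 arc(right, 4) ⇒ at (-13,12), heading N
t=5 arc(left, 2) ⇒ at (-15,14), heading W
t=6 arc(right, 2) ⇒ at (-17,16), heading N

at (-17,16), heading N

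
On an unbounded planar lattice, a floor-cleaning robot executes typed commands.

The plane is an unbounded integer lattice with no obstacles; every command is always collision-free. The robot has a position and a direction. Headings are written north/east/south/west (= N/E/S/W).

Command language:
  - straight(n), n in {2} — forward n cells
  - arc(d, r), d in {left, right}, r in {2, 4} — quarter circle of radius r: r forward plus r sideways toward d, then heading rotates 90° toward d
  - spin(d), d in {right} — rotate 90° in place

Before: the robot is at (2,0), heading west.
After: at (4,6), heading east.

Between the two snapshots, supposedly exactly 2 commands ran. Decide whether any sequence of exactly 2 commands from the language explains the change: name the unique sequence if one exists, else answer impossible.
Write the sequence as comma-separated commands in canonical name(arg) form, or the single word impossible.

key: position moved to (4,6) AND the heading swung to E — translation plus rotation needed
from: at (2,0), heading west
step 1 (arc(right, 2)): at (0,2), heading north
step 2 (arc(right, 4)): at (4,6), heading east
uniquely the one of 36 2-step routes that fits.

arc(right, 2), arc(right, 4)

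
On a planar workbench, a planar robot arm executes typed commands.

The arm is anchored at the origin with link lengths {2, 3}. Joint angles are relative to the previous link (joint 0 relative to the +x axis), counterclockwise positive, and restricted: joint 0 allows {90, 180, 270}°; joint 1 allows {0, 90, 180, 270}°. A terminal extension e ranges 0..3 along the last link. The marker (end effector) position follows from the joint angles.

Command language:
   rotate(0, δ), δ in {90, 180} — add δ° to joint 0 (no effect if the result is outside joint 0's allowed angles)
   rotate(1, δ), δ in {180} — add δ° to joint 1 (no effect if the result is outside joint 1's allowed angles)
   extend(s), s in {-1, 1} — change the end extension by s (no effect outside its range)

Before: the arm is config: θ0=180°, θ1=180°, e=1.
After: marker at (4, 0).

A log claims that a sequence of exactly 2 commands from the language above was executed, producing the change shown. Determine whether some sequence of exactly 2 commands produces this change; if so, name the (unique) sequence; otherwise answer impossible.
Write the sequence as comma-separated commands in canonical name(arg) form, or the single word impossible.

extend(1), extend(1)

from: config: θ0=180°, θ1=180°, e=1
t=1 extend(1) ⇒ config: θ0=180°, θ1=180°, e=2
t=2 extend(1) ⇒ config: θ0=180°, θ1=180°, e=3
no other 2-command option fits: unique.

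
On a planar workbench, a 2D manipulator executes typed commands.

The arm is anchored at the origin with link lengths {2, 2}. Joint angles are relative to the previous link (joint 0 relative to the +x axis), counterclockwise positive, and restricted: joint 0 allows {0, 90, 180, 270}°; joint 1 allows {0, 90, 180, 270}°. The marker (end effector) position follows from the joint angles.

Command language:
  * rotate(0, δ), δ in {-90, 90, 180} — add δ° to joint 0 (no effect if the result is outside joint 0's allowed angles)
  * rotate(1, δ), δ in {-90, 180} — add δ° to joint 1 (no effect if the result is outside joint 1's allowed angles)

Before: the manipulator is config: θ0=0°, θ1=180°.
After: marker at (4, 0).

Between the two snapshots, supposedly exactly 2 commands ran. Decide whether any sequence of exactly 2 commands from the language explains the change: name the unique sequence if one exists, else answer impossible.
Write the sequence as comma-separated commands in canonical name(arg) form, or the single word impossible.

t0: config: θ0=0°, θ1=180°
t=1 rotate(1, -90) ⇒ config: θ0=0°, θ1=90°
t=2 rotate(1, -90) ⇒ config: θ0=0°, θ1=0°
no rival 2-sequence matches.

rotate(1, -90), rotate(1, -90)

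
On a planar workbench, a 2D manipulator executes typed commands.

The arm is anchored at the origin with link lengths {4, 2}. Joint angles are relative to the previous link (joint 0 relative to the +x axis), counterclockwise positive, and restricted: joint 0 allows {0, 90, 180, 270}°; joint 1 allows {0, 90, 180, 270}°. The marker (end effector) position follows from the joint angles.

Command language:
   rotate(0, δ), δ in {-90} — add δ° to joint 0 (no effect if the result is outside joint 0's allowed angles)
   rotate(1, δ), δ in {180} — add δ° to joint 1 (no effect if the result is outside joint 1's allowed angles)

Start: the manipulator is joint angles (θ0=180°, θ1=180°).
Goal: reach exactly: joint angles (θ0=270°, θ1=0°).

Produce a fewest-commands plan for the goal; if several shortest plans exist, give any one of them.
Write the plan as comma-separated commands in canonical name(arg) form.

rotate(1, 180), rotate(0, -90), rotate(0, -90), rotate(0, -90)

t0: joint angles (θ0=180°, θ1=180°)
[1] after rotate(1, 180): joint angles (θ0=180°, θ1=0°)
[2] after rotate(0, -90): joint angles (θ0=90°, θ1=0°)
[3] after rotate(0, -90): joint angles (θ0=0°, θ1=0°)
[4] after rotate(0, -90): joint angles (θ0=270°, θ1=0°)
no 3-step plan works, so 4 is optimal.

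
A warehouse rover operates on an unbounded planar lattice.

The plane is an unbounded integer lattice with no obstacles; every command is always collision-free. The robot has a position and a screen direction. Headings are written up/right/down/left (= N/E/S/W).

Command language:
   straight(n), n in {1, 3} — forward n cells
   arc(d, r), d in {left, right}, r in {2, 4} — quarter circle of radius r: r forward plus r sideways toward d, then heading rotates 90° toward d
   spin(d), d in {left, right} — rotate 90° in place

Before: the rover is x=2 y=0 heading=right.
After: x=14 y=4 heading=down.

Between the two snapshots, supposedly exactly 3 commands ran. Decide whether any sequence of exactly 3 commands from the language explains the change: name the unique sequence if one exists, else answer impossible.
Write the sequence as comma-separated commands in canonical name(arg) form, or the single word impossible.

arc(left, 4), arc(right, 4), arc(right, 4)

key: running arc(right, 4) before arc(left, 4) would end elsewhere — order is forced
t0: x=2 y=0 heading=right
step 1 (arc(left, 4)): x=6 y=4 heading=up
step 2 (arc(right, 4)): x=10 y=8 heading=right
step 3 (arc(right, 4)): x=14 y=4 heading=down
uniquely the one of 512 3-step routes that fits.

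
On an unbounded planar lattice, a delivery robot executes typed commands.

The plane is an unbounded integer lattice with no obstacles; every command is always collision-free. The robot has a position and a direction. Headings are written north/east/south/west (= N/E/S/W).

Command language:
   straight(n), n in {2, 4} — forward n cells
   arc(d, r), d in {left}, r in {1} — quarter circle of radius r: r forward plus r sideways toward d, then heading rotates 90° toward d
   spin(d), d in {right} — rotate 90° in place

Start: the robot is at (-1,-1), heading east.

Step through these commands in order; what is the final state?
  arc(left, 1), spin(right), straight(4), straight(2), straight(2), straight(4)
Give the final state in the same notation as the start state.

from: at (-1,-1), heading east
step 1 (arc(left, 1)): at (0,0), heading north
step 2 (spin(right)): at (0,0), heading east
step 3 (straight(4)): at (4,0), heading east
step 4 (straight(2)): at (6,0), heading east
step 5 (straight(2)): at (8,0), heading east
step 6 (straight(4)): at (12,0), heading east

at (12,0), heading east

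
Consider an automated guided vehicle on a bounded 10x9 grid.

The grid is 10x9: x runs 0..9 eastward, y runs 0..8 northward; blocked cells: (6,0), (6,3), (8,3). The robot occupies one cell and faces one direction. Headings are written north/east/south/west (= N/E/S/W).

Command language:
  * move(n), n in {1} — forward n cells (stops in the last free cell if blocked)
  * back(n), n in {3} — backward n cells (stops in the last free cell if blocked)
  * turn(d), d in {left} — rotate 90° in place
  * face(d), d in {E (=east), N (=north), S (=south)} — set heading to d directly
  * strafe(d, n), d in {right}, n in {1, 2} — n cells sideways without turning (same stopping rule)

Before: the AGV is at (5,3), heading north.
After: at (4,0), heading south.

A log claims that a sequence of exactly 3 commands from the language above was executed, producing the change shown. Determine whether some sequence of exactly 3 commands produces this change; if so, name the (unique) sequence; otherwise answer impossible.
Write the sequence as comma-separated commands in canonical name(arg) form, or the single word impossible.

back(3), face(S), strafe(right, 1)

key: running strafe(right, 1) before back(3) would end elsewhere — order is forced
from: at (5,3), heading north
t=1 back(3) ⇒ at (5,0), heading north
t=2 face(S) ⇒ at (5,0), heading south
t=3 strafe(right, 1) ⇒ at (4,0), heading south
uniquely the one of 512 3-step routes that fits.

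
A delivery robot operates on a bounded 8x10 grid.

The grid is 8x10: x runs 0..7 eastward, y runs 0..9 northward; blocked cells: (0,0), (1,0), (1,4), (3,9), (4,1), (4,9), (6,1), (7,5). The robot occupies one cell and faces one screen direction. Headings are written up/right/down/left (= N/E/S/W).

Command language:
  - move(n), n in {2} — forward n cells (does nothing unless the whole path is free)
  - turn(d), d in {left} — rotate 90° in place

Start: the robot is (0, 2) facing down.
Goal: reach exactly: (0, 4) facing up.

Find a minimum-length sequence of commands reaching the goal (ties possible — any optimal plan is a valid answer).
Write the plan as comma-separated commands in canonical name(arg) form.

t0: (0, 2) facing down
t=1 turn(left) ⇒ (0, 2) facing right
t=2 turn(left) ⇒ (0, 2) facing up
t=3 move(2) ⇒ (0, 4) facing up
shorter routes all fall short; 3 is best.

turn(left), turn(left), move(2)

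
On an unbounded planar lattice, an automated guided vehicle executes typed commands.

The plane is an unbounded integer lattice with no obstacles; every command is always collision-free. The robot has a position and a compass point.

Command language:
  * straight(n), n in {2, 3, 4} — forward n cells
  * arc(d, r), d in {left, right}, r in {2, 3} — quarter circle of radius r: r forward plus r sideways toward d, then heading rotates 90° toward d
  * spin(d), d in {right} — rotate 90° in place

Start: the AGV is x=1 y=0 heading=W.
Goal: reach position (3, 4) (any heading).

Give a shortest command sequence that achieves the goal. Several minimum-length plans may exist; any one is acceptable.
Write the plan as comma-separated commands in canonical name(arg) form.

arc(right, 3), arc(right, 3), arc(right, 2)

start: x=1 y=0 heading=W
[1] after arc(right, 3): x=-2 y=3 heading=N
[2] after arc(right, 3): x=1 y=6 heading=E
[3] after arc(right, 2): x=3 y=4 heading=S
shorter routes all fall short; 3 is best.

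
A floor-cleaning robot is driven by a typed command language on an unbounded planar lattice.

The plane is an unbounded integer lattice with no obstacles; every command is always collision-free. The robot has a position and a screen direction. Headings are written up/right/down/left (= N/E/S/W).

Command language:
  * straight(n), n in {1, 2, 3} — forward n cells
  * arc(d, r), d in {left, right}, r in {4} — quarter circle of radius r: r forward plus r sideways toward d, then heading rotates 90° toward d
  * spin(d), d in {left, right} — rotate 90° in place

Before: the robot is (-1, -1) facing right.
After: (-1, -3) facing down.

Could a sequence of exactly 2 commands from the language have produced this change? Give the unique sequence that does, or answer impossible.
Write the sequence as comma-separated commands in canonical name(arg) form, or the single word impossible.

key: order matters: swapping spin(right) and straight(2) lands elsewhere
from: (-1, -1) facing right
t=1 spin(right) ⇒ (-1, -1) facing down
t=2 straight(2) ⇒ (-1, -3) facing down
no other 2-command option fits: unique.

spin(right), straight(2)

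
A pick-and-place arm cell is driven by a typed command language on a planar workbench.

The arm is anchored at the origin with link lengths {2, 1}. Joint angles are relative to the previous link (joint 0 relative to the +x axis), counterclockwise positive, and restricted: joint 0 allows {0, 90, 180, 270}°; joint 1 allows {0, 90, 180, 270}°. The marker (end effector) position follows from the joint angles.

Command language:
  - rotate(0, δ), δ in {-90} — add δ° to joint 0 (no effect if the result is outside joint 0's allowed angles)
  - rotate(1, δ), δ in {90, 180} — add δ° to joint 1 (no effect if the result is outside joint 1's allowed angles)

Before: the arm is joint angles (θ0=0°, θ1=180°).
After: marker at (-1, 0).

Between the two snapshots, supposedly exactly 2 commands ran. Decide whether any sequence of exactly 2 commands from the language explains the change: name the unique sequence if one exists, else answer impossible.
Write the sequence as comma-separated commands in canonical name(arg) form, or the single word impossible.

rotate(0, -90), rotate(0, -90)

initial: joint angles (θ0=0°, θ1=180°)
step 1 (rotate(0, -90)): joint angles (θ0=270°, θ1=180°)
step 2 (rotate(0, -90)): joint angles (θ0=180°, θ1=180°)
no rival 2-sequence matches.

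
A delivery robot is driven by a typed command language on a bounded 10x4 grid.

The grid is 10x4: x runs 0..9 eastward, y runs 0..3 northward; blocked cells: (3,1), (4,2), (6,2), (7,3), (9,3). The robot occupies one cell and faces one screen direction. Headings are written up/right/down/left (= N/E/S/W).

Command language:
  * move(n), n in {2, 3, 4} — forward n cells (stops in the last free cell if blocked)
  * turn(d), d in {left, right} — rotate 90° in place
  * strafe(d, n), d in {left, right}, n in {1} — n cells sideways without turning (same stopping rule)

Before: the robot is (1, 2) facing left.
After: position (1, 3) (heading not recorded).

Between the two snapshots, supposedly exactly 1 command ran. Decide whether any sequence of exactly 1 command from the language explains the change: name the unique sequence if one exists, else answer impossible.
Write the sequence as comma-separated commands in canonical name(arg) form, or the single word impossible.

start: (1, 2) facing left
t=1 strafe(right, 1) ⇒ (1, 3) facing left
no rival 1-sequence matches.

strafe(right, 1)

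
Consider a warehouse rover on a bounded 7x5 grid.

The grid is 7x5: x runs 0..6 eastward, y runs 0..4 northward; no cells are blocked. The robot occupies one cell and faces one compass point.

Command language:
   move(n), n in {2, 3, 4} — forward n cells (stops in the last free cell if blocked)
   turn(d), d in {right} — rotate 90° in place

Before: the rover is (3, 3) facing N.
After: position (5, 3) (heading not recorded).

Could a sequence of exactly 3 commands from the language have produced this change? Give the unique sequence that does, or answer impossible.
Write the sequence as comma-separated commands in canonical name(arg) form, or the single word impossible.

turn(right), move(2), turn(right)

start: (3, 3) facing N
step 1 (turn(right)): (3, 3) facing E
step 2 (move(2)): (5, 3) facing E
step 3 (turn(right)): (5, 3) facing S
no rival 3-sequence matches.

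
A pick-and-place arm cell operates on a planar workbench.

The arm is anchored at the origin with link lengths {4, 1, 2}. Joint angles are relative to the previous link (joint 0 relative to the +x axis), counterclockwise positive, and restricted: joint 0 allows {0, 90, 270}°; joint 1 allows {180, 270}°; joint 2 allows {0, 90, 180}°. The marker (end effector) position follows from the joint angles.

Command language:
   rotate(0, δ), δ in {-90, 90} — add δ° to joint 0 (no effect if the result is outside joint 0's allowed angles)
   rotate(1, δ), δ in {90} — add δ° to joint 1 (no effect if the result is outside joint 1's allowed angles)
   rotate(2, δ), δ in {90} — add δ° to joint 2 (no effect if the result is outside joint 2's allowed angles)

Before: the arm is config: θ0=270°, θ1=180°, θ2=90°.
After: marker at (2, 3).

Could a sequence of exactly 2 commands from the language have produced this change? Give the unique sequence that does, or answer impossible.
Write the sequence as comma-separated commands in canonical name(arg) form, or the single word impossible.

initial: config: θ0=270°, θ1=180°, θ2=90°
t=1 rotate(0, 90) ⇒ config: θ0=0°, θ1=180°, θ2=90°
t=2 rotate(0, 90) ⇒ config: θ0=90°, θ1=180°, θ2=90°
uniquely the one of 16 2-step routes that fits.

rotate(0, 90), rotate(0, 90)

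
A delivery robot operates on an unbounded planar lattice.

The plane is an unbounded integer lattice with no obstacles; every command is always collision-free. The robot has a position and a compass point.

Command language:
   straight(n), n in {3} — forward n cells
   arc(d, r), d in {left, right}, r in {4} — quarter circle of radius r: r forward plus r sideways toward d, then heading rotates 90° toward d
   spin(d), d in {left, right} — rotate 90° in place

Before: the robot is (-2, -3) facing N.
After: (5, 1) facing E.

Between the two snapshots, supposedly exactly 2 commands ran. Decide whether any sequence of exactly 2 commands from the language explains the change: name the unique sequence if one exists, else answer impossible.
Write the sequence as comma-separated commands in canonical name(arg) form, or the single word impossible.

key: running straight(3) before arc(right, 4) would end elsewhere — order is forced
t0: (-2, -3) facing N
[1] after arc(right, 4): (2, 1) facing E
[2] after straight(3): (5, 1) facing E
uniquely the one of 25 2-step routes that fits.

arc(right, 4), straight(3)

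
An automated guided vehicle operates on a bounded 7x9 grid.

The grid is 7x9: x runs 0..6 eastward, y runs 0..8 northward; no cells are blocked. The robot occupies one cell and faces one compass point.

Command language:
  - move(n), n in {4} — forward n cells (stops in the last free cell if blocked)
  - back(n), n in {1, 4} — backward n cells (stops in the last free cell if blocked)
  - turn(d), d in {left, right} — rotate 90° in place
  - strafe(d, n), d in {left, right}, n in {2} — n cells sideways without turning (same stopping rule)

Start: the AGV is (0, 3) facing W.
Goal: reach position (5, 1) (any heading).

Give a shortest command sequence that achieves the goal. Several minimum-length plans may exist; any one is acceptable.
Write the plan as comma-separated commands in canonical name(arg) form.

start: (0, 3) facing W
step 1 (back(4)): (4, 3) facing W
step 2 (back(1)): (5, 3) facing W
step 3 (strafe(left, 2)): (5, 1) facing W
shorter routes all fall short; 3 is best.

back(4), back(1), strafe(left, 2)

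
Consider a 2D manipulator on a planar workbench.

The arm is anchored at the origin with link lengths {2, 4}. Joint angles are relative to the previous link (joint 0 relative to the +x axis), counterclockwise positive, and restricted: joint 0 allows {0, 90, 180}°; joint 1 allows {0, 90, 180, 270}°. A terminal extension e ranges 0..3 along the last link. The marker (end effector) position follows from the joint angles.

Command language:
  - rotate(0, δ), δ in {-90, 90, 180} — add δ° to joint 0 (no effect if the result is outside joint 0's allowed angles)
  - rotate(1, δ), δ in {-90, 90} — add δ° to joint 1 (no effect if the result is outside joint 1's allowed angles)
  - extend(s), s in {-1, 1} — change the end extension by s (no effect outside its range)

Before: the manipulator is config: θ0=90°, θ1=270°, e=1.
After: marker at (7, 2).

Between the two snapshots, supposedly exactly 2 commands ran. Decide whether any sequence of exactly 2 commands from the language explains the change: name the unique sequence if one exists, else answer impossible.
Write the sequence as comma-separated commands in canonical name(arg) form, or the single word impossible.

t0: config: θ0=90°, θ1=270°, e=1
1. extend(1) → config: θ0=90°, θ1=270°, e=2
2. extend(1) → config: θ0=90°, θ1=270°, e=3
uniquely the one of 49 2-step routes that fits.

extend(1), extend(1)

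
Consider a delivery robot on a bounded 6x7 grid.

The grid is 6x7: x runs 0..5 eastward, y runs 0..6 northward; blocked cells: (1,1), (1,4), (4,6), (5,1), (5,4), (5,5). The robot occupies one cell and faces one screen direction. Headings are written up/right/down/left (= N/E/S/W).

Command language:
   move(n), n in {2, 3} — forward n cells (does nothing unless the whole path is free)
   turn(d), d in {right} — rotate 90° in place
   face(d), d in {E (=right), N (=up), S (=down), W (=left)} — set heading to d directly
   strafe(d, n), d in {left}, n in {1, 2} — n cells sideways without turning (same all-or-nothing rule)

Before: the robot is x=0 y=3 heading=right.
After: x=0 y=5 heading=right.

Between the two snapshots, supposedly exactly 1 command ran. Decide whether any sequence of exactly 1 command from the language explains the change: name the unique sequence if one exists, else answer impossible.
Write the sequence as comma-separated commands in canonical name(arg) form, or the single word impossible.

key: still facing E — the one step turns nothing
start: x=0 y=3 heading=right
[1] after strafe(left, 2): x=0 y=5 heading=right
all 9 alternatives checked — unique.

strafe(left, 2)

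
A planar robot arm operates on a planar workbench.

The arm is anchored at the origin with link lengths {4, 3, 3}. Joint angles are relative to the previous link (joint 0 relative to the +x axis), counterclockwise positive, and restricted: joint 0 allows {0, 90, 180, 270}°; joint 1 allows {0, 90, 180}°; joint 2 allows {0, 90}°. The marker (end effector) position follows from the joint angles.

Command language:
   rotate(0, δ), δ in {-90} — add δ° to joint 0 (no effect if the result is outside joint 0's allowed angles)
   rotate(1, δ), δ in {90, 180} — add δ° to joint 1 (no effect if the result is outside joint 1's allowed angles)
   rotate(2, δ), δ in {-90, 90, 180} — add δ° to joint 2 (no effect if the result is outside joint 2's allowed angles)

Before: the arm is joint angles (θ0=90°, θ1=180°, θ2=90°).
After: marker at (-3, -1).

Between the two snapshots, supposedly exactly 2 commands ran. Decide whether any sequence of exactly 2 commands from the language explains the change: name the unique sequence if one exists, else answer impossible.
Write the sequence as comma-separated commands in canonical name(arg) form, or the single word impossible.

rotate(0, -90), rotate(0, -90)

begin: joint angles (θ0=90°, θ1=180°, θ2=90°)
t=1 rotate(0, -90) ⇒ joint angles (θ0=0°, θ1=180°, θ2=90°)
t=2 rotate(0, -90) ⇒ joint angles (θ0=270°, θ1=180°, θ2=90°)
all 36 alternatives checked — unique.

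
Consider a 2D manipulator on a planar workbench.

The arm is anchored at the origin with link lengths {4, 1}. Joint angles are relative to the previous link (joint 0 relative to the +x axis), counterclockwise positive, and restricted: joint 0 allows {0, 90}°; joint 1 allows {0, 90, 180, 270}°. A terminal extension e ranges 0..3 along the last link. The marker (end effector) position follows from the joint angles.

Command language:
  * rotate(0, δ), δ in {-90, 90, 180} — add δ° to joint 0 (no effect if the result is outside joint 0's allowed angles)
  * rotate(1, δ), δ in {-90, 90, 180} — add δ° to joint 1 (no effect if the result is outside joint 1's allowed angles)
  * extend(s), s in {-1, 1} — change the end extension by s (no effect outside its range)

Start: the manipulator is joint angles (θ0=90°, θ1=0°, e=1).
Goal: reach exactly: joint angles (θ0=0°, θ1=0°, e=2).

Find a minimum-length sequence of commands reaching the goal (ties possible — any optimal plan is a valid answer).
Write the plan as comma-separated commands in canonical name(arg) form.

rotate(0, -90), extend(1)

initial: joint angles (θ0=90°, θ1=0°, e=1)
1. rotate(0, -90) → joint angles (θ0=0°, θ1=0°, e=1)
2. extend(1) → joint angles (θ0=0°, θ1=0°, e=2)
shorter routes all fall short; 2 is best.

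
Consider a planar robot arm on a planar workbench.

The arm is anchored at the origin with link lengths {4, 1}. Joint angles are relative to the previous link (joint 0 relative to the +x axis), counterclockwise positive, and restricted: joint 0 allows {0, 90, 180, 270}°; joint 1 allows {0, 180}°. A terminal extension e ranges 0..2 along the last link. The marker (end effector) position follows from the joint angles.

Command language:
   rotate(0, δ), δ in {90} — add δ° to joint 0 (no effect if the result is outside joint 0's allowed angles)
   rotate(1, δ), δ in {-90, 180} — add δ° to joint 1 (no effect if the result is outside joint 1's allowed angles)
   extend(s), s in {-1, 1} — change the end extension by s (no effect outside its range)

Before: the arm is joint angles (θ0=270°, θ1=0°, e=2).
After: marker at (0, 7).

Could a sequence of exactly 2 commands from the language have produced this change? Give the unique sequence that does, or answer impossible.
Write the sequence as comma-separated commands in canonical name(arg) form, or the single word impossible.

t0: joint angles (θ0=270°, θ1=0°, e=2)
[1] after rotate(0, 90): joint angles (θ0=0°, θ1=0°, e=2)
[2] after rotate(0, 90): joint angles (θ0=90°, θ1=0°, e=2)
no other 2-command option fits: unique.

rotate(0, 90), rotate(0, 90)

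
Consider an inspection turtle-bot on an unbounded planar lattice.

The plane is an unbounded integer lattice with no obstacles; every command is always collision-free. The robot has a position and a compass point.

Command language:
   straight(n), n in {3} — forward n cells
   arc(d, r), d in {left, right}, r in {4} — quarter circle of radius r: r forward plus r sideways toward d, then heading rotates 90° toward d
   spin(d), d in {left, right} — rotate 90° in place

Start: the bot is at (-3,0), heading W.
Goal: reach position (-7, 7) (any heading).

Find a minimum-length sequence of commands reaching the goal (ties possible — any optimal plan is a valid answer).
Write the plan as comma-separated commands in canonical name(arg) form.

begin: at (-3,0), heading W
1. arc(right, 4) → at (-7,4), heading N
2. straight(3) → at (-7,7), heading N
minimal: 2 command(s), checked below 2.

arc(right, 4), straight(3)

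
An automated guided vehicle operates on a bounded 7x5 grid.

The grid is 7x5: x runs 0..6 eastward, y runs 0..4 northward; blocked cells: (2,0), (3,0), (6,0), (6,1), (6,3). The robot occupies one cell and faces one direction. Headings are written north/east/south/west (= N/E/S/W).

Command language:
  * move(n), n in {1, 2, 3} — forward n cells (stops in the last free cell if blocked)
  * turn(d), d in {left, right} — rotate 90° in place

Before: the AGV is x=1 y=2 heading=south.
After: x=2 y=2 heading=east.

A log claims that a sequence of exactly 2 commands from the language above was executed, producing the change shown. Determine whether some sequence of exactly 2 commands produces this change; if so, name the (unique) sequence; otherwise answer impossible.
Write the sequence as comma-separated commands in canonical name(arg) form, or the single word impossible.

turn(left), move(1)

key: order matters: swapping turn(left) and move(1) lands elsewhere
start: x=1 y=2 heading=south
1. turn(left) → x=1 y=2 heading=east
2. move(1) → x=2 y=2 heading=east
all 25 alternatives checked — unique.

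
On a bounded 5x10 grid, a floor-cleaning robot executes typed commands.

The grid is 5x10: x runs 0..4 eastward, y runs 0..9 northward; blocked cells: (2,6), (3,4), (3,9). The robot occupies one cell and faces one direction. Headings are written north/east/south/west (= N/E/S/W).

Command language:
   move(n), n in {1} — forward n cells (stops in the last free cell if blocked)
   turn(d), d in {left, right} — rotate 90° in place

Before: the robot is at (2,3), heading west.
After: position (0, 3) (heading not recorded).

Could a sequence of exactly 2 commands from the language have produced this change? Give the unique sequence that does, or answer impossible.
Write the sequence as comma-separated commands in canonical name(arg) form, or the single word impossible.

begin: at (2,3), heading west
[1] after move(1): at (1,3), heading west
[2] after move(1): at (0,3), heading west
no other 2-command option fits: unique.

move(1), move(1)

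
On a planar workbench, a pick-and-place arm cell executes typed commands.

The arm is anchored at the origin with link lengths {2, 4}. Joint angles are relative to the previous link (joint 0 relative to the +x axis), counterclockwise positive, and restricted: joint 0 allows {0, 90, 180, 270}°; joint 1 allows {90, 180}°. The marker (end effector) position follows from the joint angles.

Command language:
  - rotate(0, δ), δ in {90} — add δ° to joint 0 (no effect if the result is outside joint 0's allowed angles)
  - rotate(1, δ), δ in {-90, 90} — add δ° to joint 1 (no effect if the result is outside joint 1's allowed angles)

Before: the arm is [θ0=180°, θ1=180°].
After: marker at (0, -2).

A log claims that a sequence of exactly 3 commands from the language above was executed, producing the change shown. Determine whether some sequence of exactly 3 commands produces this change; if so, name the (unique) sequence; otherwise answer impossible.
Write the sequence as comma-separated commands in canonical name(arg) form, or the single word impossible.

rotate(0, 90), rotate(0, 90), rotate(0, 90)

t0: [θ0=180°, θ1=180°]
step 1 (rotate(0, 90)): [θ0=270°, θ1=180°]
step 2 (rotate(0, 90)): [θ0=0°, θ1=180°]
step 3 (rotate(0, 90)): [θ0=90°, θ1=180°]
no rival 3-sequence matches.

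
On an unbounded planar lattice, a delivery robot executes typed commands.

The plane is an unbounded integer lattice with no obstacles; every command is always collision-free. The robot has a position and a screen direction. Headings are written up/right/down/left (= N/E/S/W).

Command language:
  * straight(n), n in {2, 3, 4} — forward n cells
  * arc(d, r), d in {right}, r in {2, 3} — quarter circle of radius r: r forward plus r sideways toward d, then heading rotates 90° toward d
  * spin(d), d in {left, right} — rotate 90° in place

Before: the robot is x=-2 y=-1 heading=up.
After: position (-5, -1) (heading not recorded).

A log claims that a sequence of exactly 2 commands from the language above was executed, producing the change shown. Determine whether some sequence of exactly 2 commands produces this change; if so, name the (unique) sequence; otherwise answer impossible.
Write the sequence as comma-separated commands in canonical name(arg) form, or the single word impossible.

spin(left), straight(3)

key: order matters: swapping spin(left) and straight(3) lands elsewhere
from: x=-2 y=-1 heading=up
step 1 (spin(left)): x=-2 y=-1 heading=left
step 2 (straight(3)): x=-5 y=-1 heading=left
no rival 2-sequence matches.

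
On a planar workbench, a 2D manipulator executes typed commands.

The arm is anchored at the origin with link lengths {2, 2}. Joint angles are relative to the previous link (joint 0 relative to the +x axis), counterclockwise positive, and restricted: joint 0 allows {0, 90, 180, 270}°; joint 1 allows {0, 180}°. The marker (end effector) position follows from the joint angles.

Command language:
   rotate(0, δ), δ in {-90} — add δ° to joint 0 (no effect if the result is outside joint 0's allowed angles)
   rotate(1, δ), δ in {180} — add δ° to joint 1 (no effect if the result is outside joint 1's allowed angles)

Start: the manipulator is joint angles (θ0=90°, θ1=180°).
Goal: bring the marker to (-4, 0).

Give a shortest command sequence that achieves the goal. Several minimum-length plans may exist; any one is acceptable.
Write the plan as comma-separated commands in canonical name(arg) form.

rotate(1, 180), rotate(0, -90), rotate(0, -90), rotate(0, -90)

initial: joint angles (θ0=90°, θ1=180°)
1. rotate(1, 180) → joint angles (θ0=90°, θ1=0°)
2. rotate(0, -90) → joint angles (θ0=0°, θ1=0°)
3. rotate(0, -90) → joint angles (θ0=270°, θ1=0°)
4. rotate(0, -90) → joint angles (θ0=180°, θ1=0°)
minimal: 4 command(s), checked below 4.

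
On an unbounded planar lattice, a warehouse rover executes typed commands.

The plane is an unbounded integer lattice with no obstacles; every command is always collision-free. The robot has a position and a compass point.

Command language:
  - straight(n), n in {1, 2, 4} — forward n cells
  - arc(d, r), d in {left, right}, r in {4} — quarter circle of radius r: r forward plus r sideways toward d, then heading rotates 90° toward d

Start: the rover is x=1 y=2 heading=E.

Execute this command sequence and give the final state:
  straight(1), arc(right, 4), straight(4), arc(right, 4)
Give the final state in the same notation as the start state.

initial: x=1 y=2 heading=E
step 1 (straight(1)): x=2 y=2 heading=E
step 2 (arc(right, 4)): x=6 y=-2 heading=S
step 3 (straight(4)): x=6 y=-6 heading=S
step 4 (arc(right, 4)): x=2 y=-10 heading=W

x=2 y=-10 heading=W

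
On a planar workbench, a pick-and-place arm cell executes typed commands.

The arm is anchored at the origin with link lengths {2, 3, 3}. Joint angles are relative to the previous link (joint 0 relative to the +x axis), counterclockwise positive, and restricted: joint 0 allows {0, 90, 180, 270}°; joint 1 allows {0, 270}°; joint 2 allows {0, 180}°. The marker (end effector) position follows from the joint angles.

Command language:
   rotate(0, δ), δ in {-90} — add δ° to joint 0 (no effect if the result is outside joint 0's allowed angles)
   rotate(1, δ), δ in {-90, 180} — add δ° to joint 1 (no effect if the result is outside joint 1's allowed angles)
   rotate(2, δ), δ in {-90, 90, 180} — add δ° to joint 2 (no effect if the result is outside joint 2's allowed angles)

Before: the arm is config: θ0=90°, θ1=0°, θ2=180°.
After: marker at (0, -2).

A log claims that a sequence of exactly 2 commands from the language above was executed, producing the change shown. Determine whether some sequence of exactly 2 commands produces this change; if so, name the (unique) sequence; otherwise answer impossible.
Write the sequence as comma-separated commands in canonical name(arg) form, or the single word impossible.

rotate(0, -90), rotate(0, -90)

start: config: θ0=90°, θ1=0°, θ2=180°
step 1 (rotate(0, -90)): config: θ0=0°, θ1=0°, θ2=180°
step 2 (rotate(0, -90)): config: θ0=270°, θ1=0°, θ2=180°
uniquely the one of 36 2-step routes that fits.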